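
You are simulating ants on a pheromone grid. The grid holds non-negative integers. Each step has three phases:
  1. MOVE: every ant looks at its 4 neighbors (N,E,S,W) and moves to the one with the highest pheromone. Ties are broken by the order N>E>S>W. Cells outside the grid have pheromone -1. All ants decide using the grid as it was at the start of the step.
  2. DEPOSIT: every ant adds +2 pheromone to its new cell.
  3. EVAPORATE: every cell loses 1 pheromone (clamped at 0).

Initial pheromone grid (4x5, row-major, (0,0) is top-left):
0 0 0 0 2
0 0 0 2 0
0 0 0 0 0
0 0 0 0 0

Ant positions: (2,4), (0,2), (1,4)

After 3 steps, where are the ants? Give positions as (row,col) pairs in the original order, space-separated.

Step 1: ant0:(2,4)->N->(1,4) | ant1:(0,2)->E->(0,3) | ant2:(1,4)->N->(0,4)
  grid max=3 at (0,4)
Step 2: ant0:(1,4)->N->(0,4) | ant1:(0,3)->E->(0,4) | ant2:(0,4)->S->(1,4)
  grid max=6 at (0,4)
Step 3: ant0:(0,4)->S->(1,4) | ant1:(0,4)->S->(1,4) | ant2:(1,4)->N->(0,4)
  grid max=7 at (0,4)

(1,4) (1,4) (0,4)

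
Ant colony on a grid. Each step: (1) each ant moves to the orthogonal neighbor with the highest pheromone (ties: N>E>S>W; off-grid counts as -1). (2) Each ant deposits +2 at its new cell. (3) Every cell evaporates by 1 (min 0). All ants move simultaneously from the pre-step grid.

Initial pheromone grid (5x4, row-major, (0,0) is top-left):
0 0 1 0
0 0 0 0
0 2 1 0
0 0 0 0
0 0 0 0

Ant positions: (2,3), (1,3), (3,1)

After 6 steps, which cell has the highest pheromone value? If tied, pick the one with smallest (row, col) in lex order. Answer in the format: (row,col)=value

Answer: (2,1)=8

Derivation:
Step 1: ant0:(2,3)->W->(2,2) | ant1:(1,3)->N->(0,3) | ant2:(3,1)->N->(2,1)
  grid max=3 at (2,1)
Step 2: ant0:(2,2)->W->(2,1) | ant1:(0,3)->S->(1,3) | ant2:(2,1)->E->(2,2)
  grid max=4 at (2,1)
Step 3: ant0:(2,1)->E->(2,2) | ant1:(1,3)->N->(0,3) | ant2:(2,2)->W->(2,1)
  grid max=5 at (2,1)
Step 4: ant0:(2,2)->W->(2,1) | ant1:(0,3)->S->(1,3) | ant2:(2,1)->E->(2,2)
  grid max=6 at (2,1)
Step 5: ant0:(2,1)->E->(2,2) | ant1:(1,3)->N->(0,3) | ant2:(2,2)->W->(2,1)
  grid max=7 at (2,1)
Step 6: ant0:(2,2)->W->(2,1) | ant1:(0,3)->S->(1,3) | ant2:(2,1)->E->(2,2)
  grid max=8 at (2,1)
Final grid:
  0 0 0 0
  0 0 0 1
  0 8 7 0
  0 0 0 0
  0 0 0 0
Max pheromone 8 at (2,1)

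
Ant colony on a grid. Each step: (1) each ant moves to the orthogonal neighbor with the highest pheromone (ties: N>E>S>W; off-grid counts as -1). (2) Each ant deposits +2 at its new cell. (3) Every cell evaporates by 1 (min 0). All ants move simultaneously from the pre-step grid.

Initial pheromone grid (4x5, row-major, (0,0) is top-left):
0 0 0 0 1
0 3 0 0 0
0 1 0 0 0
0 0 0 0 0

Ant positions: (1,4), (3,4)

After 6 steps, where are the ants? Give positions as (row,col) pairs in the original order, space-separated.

Step 1: ant0:(1,4)->N->(0,4) | ant1:(3,4)->N->(2,4)
  grid max=2 at (0,4)
Step 2: ant0:(0,4)->S->(1,4) | ant1:(2,4)->N->(1,4)
  grid max=3 at (1,4)
Step 3: ant0:(1,4)->N->(0,4) | ant1:(1,4)->N->(0,4)
  grid max=4 at (0,4)
Step 4: ant0:(0,4)->S->(1,4) | ant1:(0,4)->S->(1,4)
  grid max=5 at (1,4)
Step 5: ant0:(1,4)->N->(0,4) | ant1:(1,4)->N->(0,4)
  grid max=6 at (0,4)
Step 6: ant0:(0,4)->S->(1,4) | ant1:(0,4)->S->(1,4)
  grid max=7 at (1,4)

(1,4) (1,4)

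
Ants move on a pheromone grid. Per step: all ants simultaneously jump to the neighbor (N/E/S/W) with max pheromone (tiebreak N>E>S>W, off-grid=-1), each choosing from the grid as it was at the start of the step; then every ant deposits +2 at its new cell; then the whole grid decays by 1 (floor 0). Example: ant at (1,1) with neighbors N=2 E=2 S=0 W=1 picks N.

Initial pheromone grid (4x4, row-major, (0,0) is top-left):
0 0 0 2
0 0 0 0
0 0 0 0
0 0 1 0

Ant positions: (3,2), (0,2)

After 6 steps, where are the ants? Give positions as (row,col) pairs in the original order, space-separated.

Step 1: ant0:(3,2)->N->(2,2) | ant1:(0,2)->E->(0,3)
  grid max=3 at (0,3)
Step 2: ant0:(2,2)->N->(1,2) | ant1:(0,3)->S->(1,3)
  grid max=2 at (0,3)
Step 3: ant0:(1,2)->E->(1,3) | ant1:(1,3)->N->(0,3)
  grid max=3 at (0,3)
Step 4: ant0:(1,3)->N->(0,3) | ant1:(0,3)->S->(1,3)
  grid max=4 at (0,3)
Step 5: ant0:(0,3)->S->(1,3) | ant1:(1,3)->N->(0,3)
  grid max=5 at (0,3)
Step 6: ant0:(1,3)->N->(0,3) | ant1:(0,3)->S->(1,3)
  grid max=6 at (0,3)

(0,3) (1,3)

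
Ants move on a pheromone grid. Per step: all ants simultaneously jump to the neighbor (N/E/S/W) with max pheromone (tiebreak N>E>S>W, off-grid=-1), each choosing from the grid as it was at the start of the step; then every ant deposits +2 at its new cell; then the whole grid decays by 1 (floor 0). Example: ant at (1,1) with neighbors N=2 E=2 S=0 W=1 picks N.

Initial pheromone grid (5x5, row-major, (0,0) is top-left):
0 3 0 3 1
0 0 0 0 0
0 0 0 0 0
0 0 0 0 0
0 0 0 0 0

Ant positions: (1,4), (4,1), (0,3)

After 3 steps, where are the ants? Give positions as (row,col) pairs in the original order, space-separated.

Step 1: ant0:(1,4)->N->(0,4) | ant1:(4,1)->N->(3,1) | ant2:(0,3)->E->(0,4)
  grid max=4 at (0,4)
Step 2: ant0:(0,4)->W->(0,3) | ant1:(3,1)->N->(2,1) | ant2:(0,4)->W->(0,3)
  grid max=5 at (0,3)
Step 3: ant0:(0,3)->E->(0,4) | ant1:(2,1)->N->(1,1) | ant2:(0,3)->E->(0,4)
  grid max=6 at (0,4)

(0,4) (1,1) (0,4)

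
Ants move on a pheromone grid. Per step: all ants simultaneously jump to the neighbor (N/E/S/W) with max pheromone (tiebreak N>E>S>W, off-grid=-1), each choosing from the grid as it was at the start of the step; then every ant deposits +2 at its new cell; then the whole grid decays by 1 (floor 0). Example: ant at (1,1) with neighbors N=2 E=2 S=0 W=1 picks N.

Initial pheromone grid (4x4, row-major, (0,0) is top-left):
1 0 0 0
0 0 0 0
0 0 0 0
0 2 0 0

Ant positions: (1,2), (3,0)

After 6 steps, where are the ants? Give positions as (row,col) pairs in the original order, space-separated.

Step 1: ant0:(1,2)->N->(0,2) | ant1:(3,0)->E->(3,1)
  grid max=3 at (3,1)
Step 2: ant0:(0,2)->E->(0,3) | ant1:(3,1)->N->(2,1)
  grid max=2 at (3,1)
Step 3: ant0:(0,3)->S->(1,3) | ant1:(2,1)->S->(3,1)
  grid max=3 at (3,1)
Step 4: ant0:(1,3)->N->(0,3) | ant1:(3,1)->N->(2,1)
  grid max=2 at (3,1)
Step 5: ant0:(0,3)->S->(1,3) | ant1:(2,1)->S->(3,1)
  grid max=3 at (3,1)
Step 6: ant0:(1,3)->N->(0,3) | ant1:(3,1)->N->(2,1)
  grid max=2 at (3,1)

(0,3) (2,1)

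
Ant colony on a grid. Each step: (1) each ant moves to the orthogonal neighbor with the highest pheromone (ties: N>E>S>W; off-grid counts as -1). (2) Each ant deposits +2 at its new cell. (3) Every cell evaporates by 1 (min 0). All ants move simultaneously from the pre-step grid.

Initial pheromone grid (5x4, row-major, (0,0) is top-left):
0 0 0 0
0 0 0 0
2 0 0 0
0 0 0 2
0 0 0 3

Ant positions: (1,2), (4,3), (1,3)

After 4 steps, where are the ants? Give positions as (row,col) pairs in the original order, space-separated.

Step 1: ant0:(1,2)->N->(0,2) | ant1:(4,3)->N->(3,3) | ant2:(1,3)->N->(0,3)
  grid max=3 at (3,3)
Step 2: ant0:(0,2)->E->(0,3) | ant1:(3,3)->S->(4,3) | ant2:(0,3)->W->(0,2)
  grid max=3 at (4,3)
Step 3: ant0:(0,3)->W->(0,2) | ant1:(4,3)->N->(3,3) | ant2:(0,2)->E->(0,3)
  grid max=3 at (0,2)
Step 4: ant0:(0,2)->E->(0,3) | ant1:(3,3)->S->(4,3) | ant2:(0,3)->W->(0,2)
  grid max=4 at (0,2)

(0,3) (4,3) (0,2)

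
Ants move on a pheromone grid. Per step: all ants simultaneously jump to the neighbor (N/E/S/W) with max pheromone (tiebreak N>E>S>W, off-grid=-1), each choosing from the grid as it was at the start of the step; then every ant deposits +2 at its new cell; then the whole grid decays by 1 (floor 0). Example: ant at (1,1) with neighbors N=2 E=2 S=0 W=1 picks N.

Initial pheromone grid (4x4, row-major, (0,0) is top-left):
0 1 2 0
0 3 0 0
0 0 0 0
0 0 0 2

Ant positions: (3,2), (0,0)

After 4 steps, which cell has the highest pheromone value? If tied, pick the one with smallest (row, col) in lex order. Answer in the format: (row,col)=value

Step 1: ant0:(3,2)->E->(3,3) | ant1:(0,0)->E->(0,1)
  grid max=3 at (3,3)
Step 2: ant0:(3,3)->N->(2,3) | ant1:(0,1)->S->(1,1)
  grid max=3 at (1,1)
Step 3: ant0:(2,3)->S->(3,3) | ant1:(1,1)->N->(0,1)
  grid max=3 at (3,3)
Step 4: ant0:(3,3)->N->(2,3) | ant1:(0,1)->S->(1,1)
  grid max=3 at (1,1)
Final grid:
  0 1 0 0
  0 3 0 0
  0 0 0 1
  0 0 0 2
Max pheromone 3 at (1,1)

Answer: (1,1)=3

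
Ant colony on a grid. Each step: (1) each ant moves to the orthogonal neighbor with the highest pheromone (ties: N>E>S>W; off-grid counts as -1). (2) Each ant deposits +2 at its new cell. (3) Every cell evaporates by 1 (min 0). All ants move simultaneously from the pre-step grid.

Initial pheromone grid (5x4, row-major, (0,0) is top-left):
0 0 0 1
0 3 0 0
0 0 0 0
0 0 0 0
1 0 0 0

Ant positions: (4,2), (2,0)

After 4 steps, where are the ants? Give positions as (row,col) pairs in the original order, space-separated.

Step 1: ant0:(4,2)->N->(3,2) | ant1:(2,0)->N->(1,0)
  grid max=2 at (1,1)
Step 2: ant0:(3,2)->N->(2,2) | ant1:(1,0)->E->(1,1)
  grid max=3 at (1,1)
Step 3: ant0:(2,2)->N->(1,2) | ant1:(1,1)->N->(0,1)
  grid max=2 at (1,1)
Step 4: ant0:(1,2)->W->(1,1) | ant1:(0,1)->S->(1,1)
  grid max=5 at (1,1)

(1,1) (1,1)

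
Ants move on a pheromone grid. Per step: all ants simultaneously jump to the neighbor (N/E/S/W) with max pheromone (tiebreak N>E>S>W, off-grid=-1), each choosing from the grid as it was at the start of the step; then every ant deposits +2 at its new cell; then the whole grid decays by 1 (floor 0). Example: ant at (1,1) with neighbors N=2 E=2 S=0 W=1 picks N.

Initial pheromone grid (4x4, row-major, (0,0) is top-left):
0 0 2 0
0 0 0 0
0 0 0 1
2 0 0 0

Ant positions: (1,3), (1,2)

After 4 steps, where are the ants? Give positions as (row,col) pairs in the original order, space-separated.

Step 1: ant0:(1,3)->S->(2,3) | ant1:(1,2)->N->(0,2)
  grid max=3 at (0,2)
Step 2: ant0:(2,3)->N->(1,3) | ant1:(0,2)->E->(0,3)
  grid max=2 at (0,2)
Step 3: ant0:(1,3)->N->(0,3) | ant1:(0,3)->W->(0,2)
  grid max=3 at (0,2)
Step 4: ant0:(0,3)->W->(0,2) | ant1:(0,2)->E->(0,3)
  grid max=4 at (0,2)

(0,2) (0,3)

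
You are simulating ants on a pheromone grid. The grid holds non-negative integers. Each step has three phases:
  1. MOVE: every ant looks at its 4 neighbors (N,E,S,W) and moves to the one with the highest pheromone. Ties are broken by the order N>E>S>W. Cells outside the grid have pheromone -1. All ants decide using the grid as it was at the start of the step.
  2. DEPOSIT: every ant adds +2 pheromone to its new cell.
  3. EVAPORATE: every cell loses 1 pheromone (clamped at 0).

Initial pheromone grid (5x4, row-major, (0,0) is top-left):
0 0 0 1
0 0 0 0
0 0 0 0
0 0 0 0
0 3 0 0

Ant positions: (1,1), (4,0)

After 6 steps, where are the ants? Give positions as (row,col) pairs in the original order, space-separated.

Step 1: ant0:(1,1)->N->(0,1) | ant1:(4,0)->E->(4,1)
  grid max=4 at (4,1)
Step 2: ant0:(0,1)->E->(0,2) | ant1:(4,1)->N->(3,1)
  grid max=3 at (4,1)
Step 3: ant0:(0,2)->E->(0,3) | ant1:(3,1)->S->(4,1)
  grid max=4 at (4,1)
Step 4: ant0:(0,3)->S->(1,3) | ant1:(4,1)->N->(3,1)
  grid max=3 at (4,1)
Step 5: ant0:(1,3)->N->(0,3) | ant1:(3,1)->S->(4,1)
  grid max=4 at (4,1)
Step 6: ant0:(0,3)->S->(1,3) | ant1:(4,1)->N->(3,1)
  grid max=3 at (4,1)

(1,3) (3,1)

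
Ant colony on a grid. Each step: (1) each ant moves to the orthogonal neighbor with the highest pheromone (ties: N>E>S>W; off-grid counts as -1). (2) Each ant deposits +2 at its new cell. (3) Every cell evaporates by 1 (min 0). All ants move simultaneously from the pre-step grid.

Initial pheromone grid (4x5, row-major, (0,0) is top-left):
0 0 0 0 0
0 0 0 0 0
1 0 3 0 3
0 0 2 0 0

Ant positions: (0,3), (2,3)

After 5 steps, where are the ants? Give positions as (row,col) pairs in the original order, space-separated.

Step 1: ant0:(0,3)->E->(0,4) | ant1:(2,3)->E->(2,4)
  grid max=4 at (2,4)
Step 2: ant0:(0,4)->S->(1,4) | ant1:(2,4)->N->(1,4)
  grid max=3 at (1,4)
Step 3: ant0:(1,4)->S->(2,4) | ant1:(1,4)->S->(2,4)
  grid max=6 at (2,4)
Step 4: ant0:(2,4)->N->(1,4) | ant1:(2,4)->N->(1,4)
  grid max=5 at (1,4)
Step 5: ant0:(1,4)->S->(2,4) | ant1:(1,4)->S->(2,4)
  grid max=8 at (2,4)

(2,4) (2,4)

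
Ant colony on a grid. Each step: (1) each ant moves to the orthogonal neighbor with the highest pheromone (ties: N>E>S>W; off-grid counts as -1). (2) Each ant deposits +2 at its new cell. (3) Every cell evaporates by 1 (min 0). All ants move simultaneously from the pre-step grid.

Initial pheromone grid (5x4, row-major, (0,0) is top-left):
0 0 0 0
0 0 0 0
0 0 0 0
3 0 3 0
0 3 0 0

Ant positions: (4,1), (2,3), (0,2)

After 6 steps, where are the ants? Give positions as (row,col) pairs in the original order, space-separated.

Step 1: ant0:(4,1)->N->(3,1) | ant1:(2,3)->N->(1,3) | ant2:(0,2)->E->(0,3)
  grid max=2 at (3,0)
Step 2: ant0:(3,1)->E->(3,2) | ant1:(1,3)->N->(0,3) | ant2:(0,3)->S->(1,3)
  grid max=3 at (3,2)
Step 3: ant0:(3,2)->N->(2,2) | ant1:(0,3)->S->(1,3) | ant2:(1,3)->N->(0,3)
  grid max=3 at (0,3)
Step 4: ant0:(2,2)->S->(3,2) | ant1:(1,3)->N->(0,3) | ant2:(0,3)->S->(1,3)
  grid max=4 at (0,3)
Step 5: ant0:(3,2)->N->(2,2) | ant1:(0,3)->S->(1,3) | ant2:(1,3)->N->(0,3)
  grid max=5 at (0,3)
Step 6: ant0:(2,2)->S->(3,2) | ant1:(1,3)->N->(0,3) | ant2:(0,3)->S->(1,3)
  grid max=6 at (0,3)

(3,2) (0,3) (1,3)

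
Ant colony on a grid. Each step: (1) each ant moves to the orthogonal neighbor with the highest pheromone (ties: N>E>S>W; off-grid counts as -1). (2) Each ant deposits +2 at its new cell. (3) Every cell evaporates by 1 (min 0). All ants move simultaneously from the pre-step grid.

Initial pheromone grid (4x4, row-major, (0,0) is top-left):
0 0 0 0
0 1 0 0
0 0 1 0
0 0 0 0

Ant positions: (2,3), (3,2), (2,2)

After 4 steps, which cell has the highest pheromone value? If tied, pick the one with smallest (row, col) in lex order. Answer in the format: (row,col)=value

Step 1: ant0:(2,3)->W->(2,2) | ant1:(3,2)->N->(2,2) | ant2:(2,2)->N->(1,2)
  grid max=4 at (2,2)
Step 2: ant0:(2,2)->N->(1,2) | ant1:(2,2)->N->(1,2) | ant2:(1,2)->S->(2,2)
  grid max=5 at (2,2)
Step 3: ant0:(1,2)->S->(2,2) | ant1:(1,2)->S->(2,2) | ant2:(2,2)->N->(1,2)
  grid max=8 at (2,2)
Step 4: ant0:(2,2)->N->(1,2) | ant1:(2,2)->N->(1,2) | ant2:(1,2)->S->(2,2)
  grid max=9 at (2,2)
Final grid:
  0 0 0 0
  0 0 8 0
  0 0 9 0
  0 0 0 0
Max pheromone 9 at (2,2)

Answer: (2,2)=9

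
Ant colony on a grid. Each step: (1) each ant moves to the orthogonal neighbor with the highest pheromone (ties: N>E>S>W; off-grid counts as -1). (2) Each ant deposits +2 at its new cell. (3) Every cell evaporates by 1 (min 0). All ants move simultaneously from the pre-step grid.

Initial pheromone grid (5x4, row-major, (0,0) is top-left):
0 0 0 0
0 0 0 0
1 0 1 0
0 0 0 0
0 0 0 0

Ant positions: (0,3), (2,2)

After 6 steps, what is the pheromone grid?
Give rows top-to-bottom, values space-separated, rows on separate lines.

After step 1: ants at (1,3),(1,2)
  0 0 0 0
  0 0 1 1
  0 0 0 0
  0 0 0 0
  0 0 0 0
After step 2: ants at (1,2),(1,3)
  0 0 0 0
  0 0 2 2
  0 0 0 0
  0 0 0 0
  0 0 0 0
After step 3: ants at (1,3),(1,2)
  0 0 0 0
  0 0 3 3
  0 0 0 0
  0 0 0 0
  0 0 0 0
After step 4: ants at (1,2),(1,3)
  0 0 0 0
  0 0 4 4
  0 0 0 0
  0 0 0 0
  0 0 0 0
After step 5: ants at (1,3),(1,2)
  0 0 0 0
  0 0 5 5
  0 0 0 0
  0 0 0 0
  0 0 0 0
After step 6: ants at (1,2),(1,3)
  0 0 0 0
  0 0 6 6
  0 0 0 0
  0 0 0 0
  0 0 0 0

0 0 0 0
0 0 6 6
0 0 0 0
0 0 0 0
0 0 0 0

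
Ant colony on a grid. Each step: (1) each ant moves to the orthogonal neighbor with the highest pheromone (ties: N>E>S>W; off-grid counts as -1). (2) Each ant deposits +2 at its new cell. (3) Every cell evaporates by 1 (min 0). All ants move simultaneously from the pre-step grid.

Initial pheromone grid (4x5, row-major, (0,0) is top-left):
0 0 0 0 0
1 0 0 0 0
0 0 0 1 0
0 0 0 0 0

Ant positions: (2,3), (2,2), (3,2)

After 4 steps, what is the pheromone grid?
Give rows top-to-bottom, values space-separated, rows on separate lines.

After step 1: ants at (1,3),(2,3),(2,2)
  0 0 0 0 0
  0 0 0 1 0
  0 0 1 2 0
  0 0 0 0 0
After step 2: ants at (2,3),(1,3),(2,3)
  0 0 0 0 0
  0 0 0 2 0
  0 0 0 5 0
  0 0 0 0 0
After step 3: ants at (1,3),(2,3),(1,3)
  0 0 0 0 0
  0 0 0 5 0
  0 0 0 6 0
  0 0 0 0 0
After step 4: ants at (2,3),(1,3),(2,3)
  0 0 0 0 0
  0 0 0 6 0
  0 0 0 9 0
  0 0 0 0 0

0 0 0 0 0
0 0 0 6 0
0 0 0 9 0
0 0 0 0 0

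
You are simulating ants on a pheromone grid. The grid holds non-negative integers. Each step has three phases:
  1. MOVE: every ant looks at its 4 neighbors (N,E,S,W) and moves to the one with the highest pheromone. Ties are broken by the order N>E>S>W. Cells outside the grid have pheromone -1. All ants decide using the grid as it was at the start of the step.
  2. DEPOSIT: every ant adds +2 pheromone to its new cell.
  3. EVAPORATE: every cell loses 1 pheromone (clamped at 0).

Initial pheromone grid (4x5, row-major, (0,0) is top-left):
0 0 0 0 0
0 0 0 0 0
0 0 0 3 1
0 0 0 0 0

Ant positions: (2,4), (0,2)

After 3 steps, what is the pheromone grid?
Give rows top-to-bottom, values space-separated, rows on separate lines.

After step 1: ants at (2,3),(0,3)
  0 0 0 1 0
  0 0 0 0 0
  0 0 0 4 0
  0 0 0 0 0
After step 2: ants at (1,3),(0,4)
  0 0 0 0 1
  0 0 0 1 0
  0 0 0 3 0
  0 0 0 0 0
After step 3: ants at (2,3),(1,4)
  0 0 0 0 0
  0 0 0 0 1
  0 0 0 4 0
  0 0 0 0 0

0 0 0 0 0
0 0 0 0 1
0 0 0 4 0
0 0 0 0 0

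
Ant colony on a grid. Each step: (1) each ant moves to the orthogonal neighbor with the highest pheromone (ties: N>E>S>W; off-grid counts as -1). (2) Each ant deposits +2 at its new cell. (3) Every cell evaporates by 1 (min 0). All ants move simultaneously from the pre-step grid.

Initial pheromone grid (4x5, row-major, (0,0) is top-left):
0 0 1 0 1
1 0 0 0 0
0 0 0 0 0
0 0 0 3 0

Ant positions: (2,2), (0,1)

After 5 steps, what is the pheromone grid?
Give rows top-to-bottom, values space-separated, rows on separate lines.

After step 1: ants at (1,2),(0,2)
  0 0 2 0 0
  0 0 1 0 0
  0 0 0 0 0
  0 0 0 2 0
After step 2: ants at (0,2),(1,2)
  0 0 3 0 0
  0 0 2 0 0
  0 0 0 0 0
  0 0 0 1 0
After step 3: ants at (1,2),(0,2)
  0 0 4 0 0
  0 0 3 0 0
  0 0 0 0 0
  0 0 0 0 0
After step 4: ants at (0,2),(1,2)
  0 0 5 0 0
  0 0 4 0 0
  0 0 0 0 0
  0 0 0 0 0
After step 5: ants at (1,2),(0,2)
  0 0 6 0 0
  0 0 5 0 0
  0 0 0 0 0
  0 0 0 0 0

0 0 6 0 0
0 0 5 0 0
0 0 0 0 0
0 0 0 0 0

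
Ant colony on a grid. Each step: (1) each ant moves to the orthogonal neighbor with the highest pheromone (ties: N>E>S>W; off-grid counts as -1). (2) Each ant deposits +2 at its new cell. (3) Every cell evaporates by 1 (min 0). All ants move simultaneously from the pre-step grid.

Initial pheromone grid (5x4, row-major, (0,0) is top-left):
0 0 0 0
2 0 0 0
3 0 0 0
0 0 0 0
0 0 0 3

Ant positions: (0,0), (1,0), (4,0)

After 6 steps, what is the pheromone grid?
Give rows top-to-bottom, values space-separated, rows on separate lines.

After step 1: ants at (1,0),(2,0),(3,0)
  0 0 0 0
  3 0 0 0
  4 0 0 0
  1 0 0 0
  0 0 0 2
After step 2: ants at (2,0),(1,0),(2,0)
  0 0 0 0
  4 0 0 0
  7 0 0 0
  0 0 0 0
  0 0 0 1
After step 3: ants at (1,0),(2,0),(1,0)
  0 0 0 0
  7 0 0 0
  8 0 0 0
  0 0 0 0
  0 0 0 0
After step 4: ants at (2,0),(1,0),(2,0)
  0 0 0 0
  8 0 0 0
  11 0 0 0
  0 0 0 0
  0 0 0 0
After step 5: ants at (1,0),(2,0),(1,0)
  0 0 0 0
  11 0 0 0
  12 0 0 0
  0 0 0 0
  0 0 0 0
After step 6: ants at (2,0),(1,0),(2,0)
  0 0 0 0
  12 0 0 0
  15 0 0 0
  0 0 0 0
  0 0 0 0

0 0 0 0
12 0 0 0
15 0 0 0
0 0 0 0
0 0 0 0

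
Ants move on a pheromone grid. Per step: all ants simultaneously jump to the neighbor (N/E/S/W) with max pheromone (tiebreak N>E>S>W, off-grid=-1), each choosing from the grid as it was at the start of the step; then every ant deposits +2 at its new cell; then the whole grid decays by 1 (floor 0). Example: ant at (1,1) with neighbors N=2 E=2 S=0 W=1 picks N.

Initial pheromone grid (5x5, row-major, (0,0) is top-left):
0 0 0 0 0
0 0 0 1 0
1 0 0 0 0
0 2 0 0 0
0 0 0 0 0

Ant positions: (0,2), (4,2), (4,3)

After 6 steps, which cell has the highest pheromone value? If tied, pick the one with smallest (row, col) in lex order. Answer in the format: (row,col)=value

Step 1: ant0:(0,2)->E->(0,3) | ant1:(4,2)->N->(3,2) | ant2:(4,3)->N->(3,3)
  grid max=1 at (0,3)
Step 2: ant0:(0,3)->E->(0,4) | ant1:(3,2)->E->(3,3) | ant2:(3,3)->W->(3,2)
  grid max=2 at (3,2)
Step 3: ant0:(0,4)->S->(1,4) | ant1:(3,3)->W->(3,2) | ant2:(3,2)->E->(3,3)
  grid max=3 at (3,2)
Step 4: ant0:(1,4)->N->(0,4) | ant1:(3,2)->E->(3,3) | ant2:(3,3)->W->(3,2)
  grid max=4 at (3,2)
Step 5: ant0:(0,4)->S->(1,4) | ant1:(3,3)->W->(3,2) | ant2:(3,2)->E->(3,3)
  grid max=5 at (3,2)
Step 6: ant0:(1,4)->N->(0,4) | ant1:(3,2)->E->(3,3) | ant2:(3,3)->W->(3,2)
  grid max=6 at (3,2)
Final grid:
  0 0 0 0 1
  0 0 0 0 0
  0 0 0 0 0
  0 0 6 6 0
  0 0 0 0 0
Max pheromone 6 at (3,2)

Answer: (3,2)=6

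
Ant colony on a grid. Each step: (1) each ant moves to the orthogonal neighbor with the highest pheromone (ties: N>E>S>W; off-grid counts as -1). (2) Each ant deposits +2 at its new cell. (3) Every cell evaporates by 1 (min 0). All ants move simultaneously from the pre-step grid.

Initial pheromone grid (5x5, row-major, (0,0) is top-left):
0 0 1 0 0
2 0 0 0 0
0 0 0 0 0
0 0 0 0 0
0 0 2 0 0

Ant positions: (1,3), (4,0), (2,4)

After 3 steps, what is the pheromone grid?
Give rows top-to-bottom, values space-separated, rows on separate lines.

After step 1: ants at (0,3),(3,0),(1,4)
  0 0 0 1 0
  1 0 0 0 1
  0 0 0 0 0
  1 0 0 0 0
  0 0 1 0 0
After step 2: ants at (0,4),(2,0),(0,4)
  0 0 0 0 3
  0 0 0 0 0
  1 0 0 0 0
  0 0 0 0 0
  0 0 0 0 0
After step 3: ants at (1,4),(1,0),(1,4)
  0 0 0 0 2
  1 0 0 0 3
  0 0 0 0 0
  0 0 0 0 0
  0 0 0 0 0

0 0 0 0 2
1 0 0 0 3
0 0 0 0 0
0 0 0 0 0
0 0 0 0 0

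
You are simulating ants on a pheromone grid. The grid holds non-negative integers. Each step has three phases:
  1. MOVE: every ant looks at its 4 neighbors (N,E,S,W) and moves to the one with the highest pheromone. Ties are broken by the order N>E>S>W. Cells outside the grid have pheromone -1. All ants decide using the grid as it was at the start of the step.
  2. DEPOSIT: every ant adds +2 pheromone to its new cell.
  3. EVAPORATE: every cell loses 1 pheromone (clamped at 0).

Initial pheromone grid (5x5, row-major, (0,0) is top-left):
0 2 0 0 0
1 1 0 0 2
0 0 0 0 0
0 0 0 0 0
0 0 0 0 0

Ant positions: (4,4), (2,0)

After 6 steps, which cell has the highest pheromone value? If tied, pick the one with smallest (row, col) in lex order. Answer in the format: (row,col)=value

Step 1: ant0:(4,4)->N->(3,4) | ant1:(2,0)->N->(1,0)
  grid max=2 at (1,0)
Step 2: ant0:(3,4)->N->(2,4) | ant1:(1,0)->N->(0,0)
  grid max=1 at (0,0)
Step 3: ant0:(2,4)->N->(1,4) | ant1:(0,0)->S->(1,0)
  grid max=2 at (1,0)
Step 4: ant0:(1,4)->N->(0,4) | ant1:(1,0)->N->(0,0)
  grid max=1 at (0,0)
Step 5: ant0:(0,4)->S->(1,4) | ant1:(0,0)->S->(1,0)
  grid max=2 at (1,0)
Step 6: ant0:(1,4)->N->(0,4) | ant1:(1,0)->N->(0,0)
  grid max=1 at (0,0)
Final grid:
  1 0 0 0 1
  1 0 0 0 0
  0 0 0 0 0
  0 0 0 0 0
  0 0 0 0 0
Max pheromone 1 at (0,0)

Answer: (0,0)=1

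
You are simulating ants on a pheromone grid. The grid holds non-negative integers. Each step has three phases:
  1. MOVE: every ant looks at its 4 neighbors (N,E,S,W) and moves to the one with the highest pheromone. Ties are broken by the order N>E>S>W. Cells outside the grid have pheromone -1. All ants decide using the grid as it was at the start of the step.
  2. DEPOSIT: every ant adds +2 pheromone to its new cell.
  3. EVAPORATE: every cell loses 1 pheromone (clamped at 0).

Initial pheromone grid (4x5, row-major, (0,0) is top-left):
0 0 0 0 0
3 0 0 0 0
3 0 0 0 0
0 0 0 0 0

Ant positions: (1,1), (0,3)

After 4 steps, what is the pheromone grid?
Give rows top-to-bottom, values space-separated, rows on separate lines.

After step 1: ants at (1,0),(0,4)
  0 0 0 0 1
  4 0 0 0 0
  2 0 0 0 0
  0 0 0 0 0
After step 2: ants at (2,0),(1,4)
  0 0 0 0 0
  3 0 0 0 1
  3 0 0 0 0
  0 0 0 0 0
After step 3: ants at (1,0),(0,4)
  0 0 0 0 1
  4 0 0 0 0
  2 0 0 0 0
  0 0 0 0 0
After step 4: ants at (2,0),(1,4)
  0 0 0 0 0
  3 0 0 0 1
  3 0 0 0 0
  0 0 0 0 0

0 0 0 0 0
3 0 0 0 1
3 0 0 0 0
0 0 0 0 0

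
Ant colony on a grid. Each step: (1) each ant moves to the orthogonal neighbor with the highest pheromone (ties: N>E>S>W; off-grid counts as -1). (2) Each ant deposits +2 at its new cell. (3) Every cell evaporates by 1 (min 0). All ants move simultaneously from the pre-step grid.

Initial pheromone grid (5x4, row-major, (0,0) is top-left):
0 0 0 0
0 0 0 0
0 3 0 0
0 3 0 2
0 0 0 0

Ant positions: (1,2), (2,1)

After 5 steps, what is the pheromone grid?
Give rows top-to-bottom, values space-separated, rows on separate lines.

After step 1: ants at (0,2),(3,1)
  0 0 1 0
  0 0 0 0
  0 2 0 0
  0 4 0 1
  0 0 0 0
After step 2: ants at (0,3),(2,1)
  0 0 0 1
  0 0 0 0
  0 3 0 0
  0 3 0 0
  0 0 0 0
After step 3: ants at (1,3),(3,1)
  0 0 0 0
  0 0 0 1
  0 2 0 0
  0 4 0 0
  0 0 0 0
After step 4: ants at (0,3),(2,1)
  0 0 0 1
  0 0 0 0
  0 3 0 0
  0 3 0 0
  0 0 0 0
After step 5: ants at (1,3),(3,1)
  0 0 0 0
  0 0 0 1
  0 2 0 0
  0 4 0 0
  0 0 0 0

0 0 0 0
0 0 0 1
0 2 0 0
0 4 0 0
0 0 0 0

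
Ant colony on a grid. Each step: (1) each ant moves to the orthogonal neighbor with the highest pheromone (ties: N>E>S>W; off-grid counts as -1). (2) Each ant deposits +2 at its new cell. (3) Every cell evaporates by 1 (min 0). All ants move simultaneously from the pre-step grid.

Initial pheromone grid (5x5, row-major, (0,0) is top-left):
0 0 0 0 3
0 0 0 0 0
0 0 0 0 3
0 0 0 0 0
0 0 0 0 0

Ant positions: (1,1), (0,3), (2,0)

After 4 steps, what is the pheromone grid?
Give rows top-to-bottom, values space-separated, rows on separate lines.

After step 1: ants at (0,1),(0,4),(1,0)
  0 1 0 0 4
  1 0 0 0 0
  0 0 0 0 2
  0 0 0 0 0
  0 0 0 0 0
After step 2: ants at (0,2),(1,4),(0,0)
  1 0 1 0 3
  0 0 0 0 1
  0 0 0 0 1
  0 0 0 0 0
  0 0 0 0 0
After step 3: ants at (0,3),(0,4),(0,1)
  0 1 0 1 4
  0 0 0 0 0
  0 0 0 0 0
  0 0 0 0 0
  0 0 0 0 0
After step 4: ants at (0,4),(0,3),(0,2)
  0 0 1 2 5
  0 0 0 0 0
  0 0 0 0 0
  0 0 0 0 0
  0 0 0 0 0

0 0 1 2 5
0 0 0 0 0
0 0 0 0 0
0 0 0 0 0
0 0 0 0 0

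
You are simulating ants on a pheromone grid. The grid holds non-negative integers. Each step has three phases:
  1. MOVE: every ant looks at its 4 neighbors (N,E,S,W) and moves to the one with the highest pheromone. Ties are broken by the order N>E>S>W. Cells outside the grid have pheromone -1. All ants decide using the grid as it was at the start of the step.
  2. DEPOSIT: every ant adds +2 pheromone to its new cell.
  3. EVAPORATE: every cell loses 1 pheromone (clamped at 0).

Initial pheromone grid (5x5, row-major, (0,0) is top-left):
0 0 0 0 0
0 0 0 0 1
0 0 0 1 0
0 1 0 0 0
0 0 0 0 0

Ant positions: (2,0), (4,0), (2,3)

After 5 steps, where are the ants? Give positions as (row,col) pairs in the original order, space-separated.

Step 1: ant0:(2,0)->N->(1,0) | ant1:(4,0)->N->(3,0) | ant2:(2,3)->N->(1,3)
  grid max=1 at (1,0)
Step 2: ant0:(1,0)->N->(0,0) | ant1:(3,0)->N->(2,0) | ant2:(1,3)->N->(0,3)
  grid max=1 at (0,0)
Step 3: ant0:(0,0)->E->(0,1) | ant1:(2,0)->N->(1,0) | ant2:(0,3)->E->(0,4)
  grid max=1 at (0,1)
Step 4: ant0:(0,1)->E->(0,2) | ant1:(1,0)->N->(0,0) | ant2:(0,4)->S->(1,4)
  grid max=1 at (0,0)
Step 5: ant0:(0,2)->E->(0,3) | ant1:(0,0)->E->(0,1) | ant2:(1,4)->N->(0,4)
  grid max=1 at (0,1)

(0,3) (0,1) (0,4)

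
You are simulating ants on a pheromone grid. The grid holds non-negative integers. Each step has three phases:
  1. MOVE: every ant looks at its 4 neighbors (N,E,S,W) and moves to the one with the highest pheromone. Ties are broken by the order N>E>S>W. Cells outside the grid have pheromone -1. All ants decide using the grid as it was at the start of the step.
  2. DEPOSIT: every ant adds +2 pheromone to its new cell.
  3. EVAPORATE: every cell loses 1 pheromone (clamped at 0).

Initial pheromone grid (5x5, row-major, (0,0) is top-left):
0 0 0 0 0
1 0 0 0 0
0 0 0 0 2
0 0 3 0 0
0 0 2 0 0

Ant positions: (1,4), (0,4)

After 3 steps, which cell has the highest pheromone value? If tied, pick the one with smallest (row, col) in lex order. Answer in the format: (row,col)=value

Step 1: ant0:(1,4)->S->(2,4) | ant1:(0,4)->S->(1,4)
  grid max=3 at (2,4)
Step 2: ant0:(2,4)->N->(1,4) | ant1:(1,4)->S->(2,4)
  grid max=4 at (2,4)
Step 3: ant0:(1,4)->S->(2,4) | ant1:(2,4)->N->(1,4)
  grid max=5 at (2,4)
Final grid:
  0 0 0 0 0
  0 0 0 0 3
  0 0 0 0 5
  0 0 0 0 0
  0 0 0 0 0
Max pheromone 5 at (2,4)

Answer: (2,4)=5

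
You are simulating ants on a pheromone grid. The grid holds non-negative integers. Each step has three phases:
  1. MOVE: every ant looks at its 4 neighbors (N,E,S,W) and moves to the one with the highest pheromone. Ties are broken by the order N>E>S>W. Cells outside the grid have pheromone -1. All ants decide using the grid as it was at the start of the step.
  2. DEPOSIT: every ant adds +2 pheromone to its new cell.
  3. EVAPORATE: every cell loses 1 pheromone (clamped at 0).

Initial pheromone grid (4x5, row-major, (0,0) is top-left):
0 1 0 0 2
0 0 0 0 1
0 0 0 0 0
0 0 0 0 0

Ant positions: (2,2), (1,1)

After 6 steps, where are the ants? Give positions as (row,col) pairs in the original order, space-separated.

Step 1: ant0:(2,2)->N->(1,2) | ant1:(1,1)->N->(0,1)
  grid max=2 at (0,1)
Step 2: ant0:(1,2)->N->(0,2) | ant1:(0,1)->E->(0,2)
  grid max=3 at (0,2)
Step 3: ant0:(0,2)->W->(0,1) | ant1:(0,2)->W->(0,1)
  grid max=4 at (0,1)
Step 4: ant0:(0,1)->E->(0,2) | ant1:(0,1)->E->(0,2)
  grid max=5 at (0,2)
Step 5: ant0:(0,2)->W->(0,1) | ant1:(0,2)->W->(0,1)
  grid max=6 at (0,1)
Step 6: ant0:(0,1)->E->(0,2) | ant1:(0,1)->E->(0,2)
  grid max=7 at (0,2)

(0,2) (0,2)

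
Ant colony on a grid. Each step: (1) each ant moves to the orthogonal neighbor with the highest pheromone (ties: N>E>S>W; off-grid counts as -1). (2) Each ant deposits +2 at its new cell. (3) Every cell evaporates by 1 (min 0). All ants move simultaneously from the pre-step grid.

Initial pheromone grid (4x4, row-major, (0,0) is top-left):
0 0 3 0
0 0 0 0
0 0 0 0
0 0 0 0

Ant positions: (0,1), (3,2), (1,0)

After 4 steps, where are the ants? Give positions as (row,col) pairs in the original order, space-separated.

Step 1: ant0:(0,1)->E->(0,2) | ant1:(3,2)->N->(2,2) | ant2:(1,0)->N->(0,0)
  grid max=4 at (0,2)
Step 2: ant0:(0,2)->E->(0,3) | ant1:(2,2)->N->(1,2) | ant2:(0,0)->E->(0,1)
  grid max=3 at (0,2)
Step 3: ant0:(0,3)->W->(0,2) | ant1:(1,2)->N->(0,2) | ant2:(0,1)->E->(0,2)
  grid max=8 at (0,2)
Step 4: ant0:(0,2)->E->(0,3) | ant1:(0,2)->E->(0,3) | ant2:(0,2)->E->(0,3)
  grid max=7 at (0,2)

(0,3) (0,3) (0,3)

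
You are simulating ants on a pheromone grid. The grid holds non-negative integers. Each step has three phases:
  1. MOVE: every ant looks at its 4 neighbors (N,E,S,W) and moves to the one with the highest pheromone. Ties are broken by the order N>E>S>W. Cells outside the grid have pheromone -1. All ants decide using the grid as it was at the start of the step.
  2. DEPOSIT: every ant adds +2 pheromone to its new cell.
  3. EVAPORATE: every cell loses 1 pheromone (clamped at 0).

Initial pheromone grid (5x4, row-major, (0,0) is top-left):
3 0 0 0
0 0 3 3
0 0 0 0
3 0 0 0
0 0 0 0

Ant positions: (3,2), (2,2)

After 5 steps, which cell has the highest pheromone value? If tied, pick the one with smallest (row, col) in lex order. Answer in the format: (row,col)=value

Answer: (1,2)=8

Derivation:
Step 1: ant0:(3,2)->N->(2,2) | ant1:(2,2)->N->(1,2)
  grid max=4 at (1,2)
Step 2: ant0:(2,2)->N->(1,2) | ant1:(1,2)->E->(1,3)
  grid max=5 at (1,2)
Step 3: ant0:(1,2)->E->(1,3) | ant1:(1,3)->W->(1,2)
  grid max=6 at (1,2)
Step 4: ant0:(1,3)->W->(1,2) | ant1:(1,2)->E->(1,3)
  grid max=7 at (1,2)
Step 5: ant0:(1,2)->E->(1,3) | ant1:(1,3)->W->(1,2)
  grid max=8 at (1,2)
Final grid:
  0 0 0 0
  0 0 8 6
  0 0 0 0
  0 0 0 0
  0 0 0 0
Max pheromone 8 at (1,2)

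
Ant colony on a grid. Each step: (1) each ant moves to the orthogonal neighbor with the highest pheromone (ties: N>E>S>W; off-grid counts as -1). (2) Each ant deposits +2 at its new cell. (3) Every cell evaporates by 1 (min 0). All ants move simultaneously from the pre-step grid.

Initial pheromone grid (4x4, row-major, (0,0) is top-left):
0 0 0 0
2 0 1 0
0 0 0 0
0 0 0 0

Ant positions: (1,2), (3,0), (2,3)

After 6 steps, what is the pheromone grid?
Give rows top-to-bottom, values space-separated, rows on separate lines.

After step 1: ants at (0,2),(2,0),(1,3)
  0 0 1 0
  1 0 0 1
  1 0 0 0
  0 0 0 0
After step 2: ants at (0,3),(1,0),(0,3)
  0 0 0 3
  2 0 0 0
  0 0 0 0
  0 0 0 0
After step 3: ants at (1,3),(0,0),(1,3)
  1 0 0 2
  1 0 0 3
  0 0 0 0
  0 0 0 0
After step 4: ants at (0,3),(1,0),(0,3)
  0 0 0 5
  2 0 0 2
  0 0 0 0
  0 0 0 0
After step 5: ants at (1,3),(0,0),(1,3)
  1 0 0 4
  1 0 0 5
  0 0 0 0
  0 0 0 0
After step 6: ants at (0,3),(1,0),(0,3)
  0 0 0 7
  2 0 0 4
  0 0 0 0
  0 0 0 0

0 0 0 7
2 0 0 4
0 0 0 0
0 0 0 0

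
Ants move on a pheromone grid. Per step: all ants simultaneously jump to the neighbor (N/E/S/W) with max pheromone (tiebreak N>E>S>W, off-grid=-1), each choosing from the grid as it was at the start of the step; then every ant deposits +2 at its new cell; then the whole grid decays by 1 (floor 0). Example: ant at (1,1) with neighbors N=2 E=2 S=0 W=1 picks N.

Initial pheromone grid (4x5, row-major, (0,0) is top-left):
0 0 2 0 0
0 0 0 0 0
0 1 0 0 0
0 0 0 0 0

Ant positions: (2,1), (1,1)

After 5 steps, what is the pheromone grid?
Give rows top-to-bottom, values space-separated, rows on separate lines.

After step 1: ants at (1,1),(2,1)
  0 0 1 0 0
  0 1 0 0 0
  0 2 0 0 0
  0 0 0 0 0
After step 2: ants at (2,1),(1,1)
  0 0 0 0 0
  0 2 0 0 0
  0 3 0 0 0
  0 0 0 0 0
After step 3: ants at (1,1),(2,1)
  0 0 0 0 0
  0 3 0 0 0
  0 4 0 0 0
  0 0 0 0 0
After step 4: ants at (2,1),(1,1)
  0 0 0 0 0
  0 4 0 0 0
  0 5 0 0 0
  0 0 0 0 0
After step 5: ants at (1,1),(2,1)
  0 0 0 0 0
  0 5 0 0 0
  0 6 0 0 0
  0 0 0 0 0

0 0 0 0 0
0 5 0 0 0
0 6 0 0 0
0 0 0 0 0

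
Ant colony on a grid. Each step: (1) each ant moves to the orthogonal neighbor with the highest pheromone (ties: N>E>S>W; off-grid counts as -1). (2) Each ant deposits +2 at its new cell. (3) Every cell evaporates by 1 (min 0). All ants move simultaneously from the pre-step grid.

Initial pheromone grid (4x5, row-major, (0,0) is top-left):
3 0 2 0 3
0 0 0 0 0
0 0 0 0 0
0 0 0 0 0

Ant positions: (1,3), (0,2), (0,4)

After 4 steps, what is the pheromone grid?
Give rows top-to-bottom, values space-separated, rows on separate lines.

After step 1: ants at (0,3),(0,3),(1,4)
  2 0 1 3 2
  0 0 0 0 1
  0 0 0 0 0
  0 0 0 0 0
After step 2: ants at (0,4),(0,4),(0,4)
  1 0 0 2 7
  0 0 0 0 0
  0 0 0 0 0
  0 0 0 0 0
After step 3: ants at (0,3),(0,3),(0,3)
  0 0 0 7 6
  0 0 0 0 0
  0 0 0 0 0
  0 0 0 0 0
After step 4: ants at (0,4),(0,4),(0,4)
  0 0 0 6 11
  0 0 0 0 0
  0 0 0 0 0
  0 0 0 0 0

0 0 0 6 11
0 0 0 0 0
0 0 0 0 0
0 0 0 0 0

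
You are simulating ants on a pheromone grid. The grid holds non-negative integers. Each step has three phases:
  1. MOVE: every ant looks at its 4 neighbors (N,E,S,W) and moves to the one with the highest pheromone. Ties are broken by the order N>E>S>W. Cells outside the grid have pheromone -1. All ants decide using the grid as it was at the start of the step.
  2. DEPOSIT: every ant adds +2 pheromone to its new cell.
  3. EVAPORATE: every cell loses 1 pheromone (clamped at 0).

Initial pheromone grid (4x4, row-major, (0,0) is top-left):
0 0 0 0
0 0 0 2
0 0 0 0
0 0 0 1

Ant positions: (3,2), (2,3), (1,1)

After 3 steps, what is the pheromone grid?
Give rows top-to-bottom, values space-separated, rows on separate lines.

After step 1: ants at (3,3),(1,3),(0,1)
  0 1 0 0
  0 0 0 3
  0 0 0 0
  0 0 0 2
After step 2: ants at (2,3),(0,3),(0,2)
  0 0 1 1
  0 0 0 2
  0 0 0 1
  0 0 0 1
After step 3: ants at (1,3),(1,3),(0,3)
  0 0 0 2
  0 0 0 5
  0 0 0 0
  0 0 0 0

0 0 0 2
0 0 0 5
0 0 0 0
0 0 0 0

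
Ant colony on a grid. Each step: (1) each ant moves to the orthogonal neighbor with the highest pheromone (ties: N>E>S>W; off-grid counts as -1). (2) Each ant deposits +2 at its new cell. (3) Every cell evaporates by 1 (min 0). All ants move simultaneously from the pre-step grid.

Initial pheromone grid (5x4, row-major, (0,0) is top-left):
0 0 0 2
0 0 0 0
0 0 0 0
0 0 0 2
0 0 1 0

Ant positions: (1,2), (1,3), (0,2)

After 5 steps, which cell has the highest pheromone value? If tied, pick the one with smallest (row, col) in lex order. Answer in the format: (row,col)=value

Answer: (0,3)=13

Derivation:
Step 1: ant0:(1,2)->N->(0,2) | ant1:(1,3)->N->(0,3) | ant2:(0,2)->E->(0,3)
  grid max=5 at (0,3)
Step 2: ant0:(0,2)->E->(0,3) | ant1:(0,3)->W->(0,2) | ant2:(0,3)->W->(0,2)
  grid max=6 at (0,3)
Step 3: ant0:(0,3)->W->(0,2) | ant1:(0,2)->E->(0,3) | ant2:(0,2)->E->(0,3)
  grid max=9 at (0,3)
Step 4: ant0:(0,2)->E->(0,3) | ant1:(0,3)->W->(0,2) | ant2:(0,3)->W->(0,2)
  grid max=10 at (0,3)
Step 5: ant0:(0,3)->W->(0,2) | ant1:(0,2)->E->(0,3) | ant2:(0,2)->E->(0,3)
  grid max=13 at (0,3)
Final grid:
  0 0 9 13
  0 0 0 0
  0 0 0 0
  0 0 0 0
  0 0 0 0
Max pheromone 13 at (0,3)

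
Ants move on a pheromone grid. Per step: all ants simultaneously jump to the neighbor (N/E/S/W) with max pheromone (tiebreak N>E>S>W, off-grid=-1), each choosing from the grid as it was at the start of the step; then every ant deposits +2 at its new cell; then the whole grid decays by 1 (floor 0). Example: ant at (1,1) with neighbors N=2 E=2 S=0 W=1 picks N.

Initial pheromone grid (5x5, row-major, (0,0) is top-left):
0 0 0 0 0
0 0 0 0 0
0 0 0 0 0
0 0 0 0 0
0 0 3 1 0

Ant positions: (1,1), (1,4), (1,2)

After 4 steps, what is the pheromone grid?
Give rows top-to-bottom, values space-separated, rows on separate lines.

After step 1: ants at (0,1),(0,4),(0,2)
  0 1 1 0 1
  0 0 0 0 0
  0 0 0 0 0
  0 0 0 0 0
  0 0 2 0 0
After step 2: ants at (0,2),(1,4),(0,1)
  0 2 2 0 0
  0 0 0 0 1
  0 0 0 0 0
  0 0 0 0 0
  0 0 1 0 0
After step 3: ants at (0,1),(0,4),(0,2)
  0 3 3 0 1
  0 0 0 0 0
  0 0 0 0 0
  0 0 0 0 0
  0 0 0 0 0
After step 4: ants at (0,2),(1,4),(0,1)
  0 4 4 0 0
  0 0 0 0 1
  0 0 0 0 0
  0 0 0 0 0
  0 0 0 0 0

0 4 4 0 0
0 0 0 0 1
0 0 0 0 0
0 0 0 0 0
0 0 0 0 0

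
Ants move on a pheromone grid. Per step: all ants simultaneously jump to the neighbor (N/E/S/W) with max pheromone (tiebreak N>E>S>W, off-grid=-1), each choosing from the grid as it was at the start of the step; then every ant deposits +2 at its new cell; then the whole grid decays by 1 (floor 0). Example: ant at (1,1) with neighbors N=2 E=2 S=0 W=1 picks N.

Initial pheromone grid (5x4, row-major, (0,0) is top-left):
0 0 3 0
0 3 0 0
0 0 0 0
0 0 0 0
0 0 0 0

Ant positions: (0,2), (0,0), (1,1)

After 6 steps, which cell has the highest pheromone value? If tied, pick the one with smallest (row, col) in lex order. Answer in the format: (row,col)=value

Step 1: ant0:(0,2)->E->(0,3) | ant1:(0,0)->E->(0,1) | ant2:(1,1)->N->(0,1)
  grid max=3 at (0,1)
Step 2: ant0:(0,3)->W->(0,2) | ant1:(0,1)->E->(0,2) | ant2:(0,1)->E->(0,2)
  grid max=7 at (0,2)
Step 3: ant0:(0,2)->W->(0,1) | ant1:(0,2)->W->(0,1) | ant2:(0,2)->W->(0,1)
  grid max=7 at (0,1)
Step 4: ant0:(0,1)->E->(0,2) | ant1:(0,1)->E->(0,2) | ant2:(0,1)->E->(0,2)
  grid max=11 at (0,2)
Step 5: ant0:(0,2)->W->(0,1) | ant1:(0,2)->W->(0,1) | ant2:(0,2)->W->(0,1)
  grid max=11 at (0,1)
Step 6: ant0:(0,1)->E->(0,2) | ant1:(0,1)->E->(0,2) | ant2:(0,1)->E->(0,2)
  grid max=15 at (0,2)
Final grid:
  0 10 15 0
  0 0 0 0
  0 0 0 0
  0 0 0 0
  0 0 0 0
Max pheromone 15 at (0,2)

Answer: (0,2)=15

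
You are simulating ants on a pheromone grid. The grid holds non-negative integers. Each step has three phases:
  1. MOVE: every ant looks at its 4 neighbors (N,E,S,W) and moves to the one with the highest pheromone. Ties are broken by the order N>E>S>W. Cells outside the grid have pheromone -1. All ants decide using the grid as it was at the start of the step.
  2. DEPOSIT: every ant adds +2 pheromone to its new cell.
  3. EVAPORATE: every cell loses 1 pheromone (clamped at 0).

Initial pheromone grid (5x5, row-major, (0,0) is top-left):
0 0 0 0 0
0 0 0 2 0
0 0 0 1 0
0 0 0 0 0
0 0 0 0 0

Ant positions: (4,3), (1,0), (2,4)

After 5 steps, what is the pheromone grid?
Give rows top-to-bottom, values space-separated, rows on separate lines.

After step 1: ants at (3,3),(0,0),(2,3)
  1 0 0 0 0
  0 0 0 1 0
  0 0 0 2 0
  0 0 0 1 0
  0 0 0 0 0
After step 2: ants at (2,3),(0,1),(1,3)
  0 1 0 0 0
  0 0 0 2 0
  0 0 0 3 0
  0 0 0 0 0
  0 0 0 0 0
After step 3: ants at (1,3),(0,2),(2,3)
  0 0 1 0 0
  0 0 0 3 0
  0 0 0 4 0
  0 0 0 0 0
  0 0 0 0 0
After step 4: ants at (2,3),(0,3),(1,3)
  0 0 0 1 0
  0 0 0 4 0
  0 0 0 5 0
  0 0 0 0 0
  0 0 0 0 0
After step 5: ants at (1,3),(1,3),(2,3)
  0 0 0 0 0
  0 0 0 7 0
  0 0 0 6 0
  0 0 0 0 0
  0 0 0 0 0

0 0 0 0 0
0 0 0 7 0
0 0 0 6 0
0 0 0 0 0
0 0 0 0 0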